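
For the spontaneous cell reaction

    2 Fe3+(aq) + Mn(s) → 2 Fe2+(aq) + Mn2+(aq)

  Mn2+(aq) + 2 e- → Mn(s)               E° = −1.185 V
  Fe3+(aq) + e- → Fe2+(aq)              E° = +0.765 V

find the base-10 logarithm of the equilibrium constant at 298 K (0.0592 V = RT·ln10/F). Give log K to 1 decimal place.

log K = 65.9

The Fe³⁺/Fe²⁺ couple is reduced (cathode); E°cell = +0.765 − (−1.185) = +1.950 V with n = 2.
At equilibrium E = 0, so log K = nE°cell / 0.0592 = (2)(+1.950) / 0.0592 = 65.9.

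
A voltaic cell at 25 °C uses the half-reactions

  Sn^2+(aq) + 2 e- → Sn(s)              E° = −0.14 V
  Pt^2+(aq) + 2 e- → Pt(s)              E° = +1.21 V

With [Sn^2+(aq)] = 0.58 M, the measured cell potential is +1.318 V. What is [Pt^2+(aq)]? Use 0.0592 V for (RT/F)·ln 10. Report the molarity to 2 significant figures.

0.048 M

The Pt²⁺/Pt couple has the larger reduction potential, so it is the cathode: E°cell = +1.21 − (−0.14) = +1.35 V and n = 2.
Since E = E° − (0.0592/n)·log Q, log Q = n(E° − E)/0.0592 = 1.081.
For Pt^2+(aq) + Sn(s) → Pt(s) + Sn^2+(aq), the reaction quotient is Q = [Sn^2+(aq)] / [Pt^2+(aq)].
Substituting the known concentrations and solving, log [Pt^2+(aq)] = −1.318 and [Pt^2+(aq)] = 0.048 M.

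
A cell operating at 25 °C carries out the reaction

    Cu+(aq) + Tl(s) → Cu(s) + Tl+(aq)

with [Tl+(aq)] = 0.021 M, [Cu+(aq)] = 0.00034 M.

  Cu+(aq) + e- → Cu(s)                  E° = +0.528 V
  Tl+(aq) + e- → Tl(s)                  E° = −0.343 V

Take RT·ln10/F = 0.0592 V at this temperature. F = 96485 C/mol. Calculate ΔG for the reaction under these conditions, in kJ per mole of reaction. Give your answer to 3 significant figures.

−73.8 kJ/mol

E°cell = +0.528 − (−0.343) = +0.871 V; the balanced reaction transfers n = 1 electron.
The reaction quotient is [Tl+(aq)] / [Cu+(aq)] = 61.8; by Nernst, E = +0.871 − (0.0592/1)(1.791) = +0.7650 V.
Finally ΔG = −nFE = −(1)(96485 C/mol)(+0.7650 V) = −73.8 kJ/mol.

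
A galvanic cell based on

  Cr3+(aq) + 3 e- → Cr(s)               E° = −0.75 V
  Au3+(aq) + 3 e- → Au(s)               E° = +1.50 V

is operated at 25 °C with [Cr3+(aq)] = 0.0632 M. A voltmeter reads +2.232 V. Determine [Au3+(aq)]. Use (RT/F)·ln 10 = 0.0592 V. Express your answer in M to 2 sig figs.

0.0077 M

With Au³⁺/Au at the cathode and Cr³⁺/Cr at the anode, E°cell = +1.50 − (−0.75) = +2.25 V (n = 3).
Rearranging E = E° − (0.0592/n)·log Q gives log Q = 3(+2.25 − (+2.232))/0.0592 = 0.912.
The balanced reaction is Au3+(aq) + Cr(s) → Au(s) + Cr3+(aq), so Q = [Cr3+(aq)] / [Au3+(aq)].
Isolating [Au3+(aq)] in Q = 10^{0.912} yields log [Au3+(aq)] = −2.111, i.e. 0.0077 M.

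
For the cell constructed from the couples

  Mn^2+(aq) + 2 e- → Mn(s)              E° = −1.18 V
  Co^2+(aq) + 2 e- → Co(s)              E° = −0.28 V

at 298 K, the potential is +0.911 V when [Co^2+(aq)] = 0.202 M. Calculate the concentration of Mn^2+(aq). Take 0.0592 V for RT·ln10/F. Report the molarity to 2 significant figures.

0.086 M

With Co²⁺/Co at the cathode and Mn²⁺/Mn at the anode, E°cell = −0.28 − (−1.18) = +0.90 V (n = 2).
Since E = E° − (0.0592/n)·log Q, log Q = n(E° − E)/0.0592 = −0.372.
The balanced reaction is Co^2+(aq) + Mn(s) → Co(s) + Mn^2+(aq), so Q = [Mn^2+(aq)] / [Co^2+(aq)].
Solving for the unknown gives log [Mn^2+(aq)] = −1.067, so [Mn^2+(aq)] ≈ 0.086 M.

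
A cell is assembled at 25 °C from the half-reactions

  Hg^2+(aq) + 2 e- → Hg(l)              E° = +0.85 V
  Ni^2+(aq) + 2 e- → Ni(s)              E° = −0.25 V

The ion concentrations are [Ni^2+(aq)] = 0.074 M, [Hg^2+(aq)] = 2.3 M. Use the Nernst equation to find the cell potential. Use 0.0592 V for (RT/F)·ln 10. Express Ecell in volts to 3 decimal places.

+1.144 V

Since E°(Hg²⁺/Hg) > E°(Ni²⁺/Ni), Hg²⁺/Hg serves as the cathode.
E°cell = E°cat − E°an = +0.85 − (−0.25) = +1.10 V; n = 2.
For the overall reaction Hg^2+(aq) + Ni(s) → Hg(l) + Ni^2+(aq), Q = [Ni^2+(aq)] / [Hg^2+(aq)] = 0.0322, giving log Q = −1.492.
By the Nernst equation, E = +1.10 − (0.0592/2)·(−1.492) = +1.144 V.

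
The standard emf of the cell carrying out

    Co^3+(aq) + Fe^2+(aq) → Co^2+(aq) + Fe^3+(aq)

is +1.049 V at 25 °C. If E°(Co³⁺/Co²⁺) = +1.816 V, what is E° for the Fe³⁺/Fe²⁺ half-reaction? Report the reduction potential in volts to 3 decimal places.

+0.767 V

In the reaction as written the Co³⁺/Co²⁺ couple is reduced (cathode) and Fe³⁺/Fe²⁺ is oxidized (anode), so E°cell = E°(Co³⁺/Co²⁺) − E°(Fe³⁺/Fe²⁺).
E°(Fe³⁺/Fe²⁺) = E°(cathode) − E°cell = +1.816 − (+1.049) = +0.767 V.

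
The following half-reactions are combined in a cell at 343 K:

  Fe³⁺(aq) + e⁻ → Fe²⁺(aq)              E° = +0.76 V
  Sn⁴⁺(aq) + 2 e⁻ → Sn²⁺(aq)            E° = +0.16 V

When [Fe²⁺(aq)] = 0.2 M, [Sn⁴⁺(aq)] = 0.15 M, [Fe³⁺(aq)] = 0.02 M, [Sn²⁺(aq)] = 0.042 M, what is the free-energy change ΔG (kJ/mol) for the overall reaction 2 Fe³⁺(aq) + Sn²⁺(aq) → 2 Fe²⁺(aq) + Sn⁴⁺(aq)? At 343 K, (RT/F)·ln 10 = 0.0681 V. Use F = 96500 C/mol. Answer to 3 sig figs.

−99.0 kJ/mol

E°cell = +0.76 − (+0.16) = +0.60 V; the balanced reaction transfers n = 2 electrons.
The reaction quotient is ([Fe²⁺(aq)]^2·[Sn⁴⁺(aq)]) / ([Fe³⁺(aq)]^2·[Sn²⁺(aq)]) = 357; by Nernst, E = +0.60 − (0.0681/2)(2.553) = +0.5131 V.
Finally ΔG = −nFE = −(2)(96500 C/mol)(+0.5131 V) = −99.0 kJ/mol.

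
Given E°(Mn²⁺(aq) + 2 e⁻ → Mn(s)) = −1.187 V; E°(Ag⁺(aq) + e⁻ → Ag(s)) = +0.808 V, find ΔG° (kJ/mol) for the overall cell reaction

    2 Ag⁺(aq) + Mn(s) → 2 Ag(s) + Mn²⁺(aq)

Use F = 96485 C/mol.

−385 kJ/mol

In the reaction as written Ag⁺(aq) is reduced, so the Ag⁺/Ag couple is the cathode and Mn²⁺/Mn is the anode.
E°cell = +0.808 − (−1.187) = +1.995 V; balancing electrons gives n = 2.
ΔG° = −nFE°cell = −(2)(96485)(+1.995) J/mol = −385 kJ/mol.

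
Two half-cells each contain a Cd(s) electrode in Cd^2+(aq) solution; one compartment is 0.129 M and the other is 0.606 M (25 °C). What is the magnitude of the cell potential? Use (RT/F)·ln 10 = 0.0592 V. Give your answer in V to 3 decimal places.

For a concentration cell E°cell = 0, since both electrodes use the same couple.
The compartment with the higher Cd^2+(aq) concentration (0.606 M) acts as the cathode; ions are reduced there and produced at the dilute (0.129 M) anode.
With n = 2, Ecell = −(0.0592/2)·log([dilute]/[conc]) = −(0.0592/2)·log(0.129/0.606) = +0.020 V.

0.020 V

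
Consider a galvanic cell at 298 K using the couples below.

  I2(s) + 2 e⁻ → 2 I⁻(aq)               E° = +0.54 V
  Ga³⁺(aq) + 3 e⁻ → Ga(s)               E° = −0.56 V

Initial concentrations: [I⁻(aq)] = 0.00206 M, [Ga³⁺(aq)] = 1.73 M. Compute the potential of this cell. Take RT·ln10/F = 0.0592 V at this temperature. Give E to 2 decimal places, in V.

+1.25 V

Since E°(I₂/I⁻) > E°(Ga³⁺/Ga), I₂/I⁻ serves as the cathode.
E°cell = E°cat − E°an = +0.54 − (−0.56) = +1.10 V; n = 6.
Balancing gives 3 I2(s) + 2 Ga(s) → 6 I⁻(aq) + 2 Ga³⁺(aq); hence Q = [I⁻(aq)]^6·[Ga³⁺(aq)]^2 = 2.29×10^−16 (log Q = −15.641).
By the Nernst equation, E = +1.10 − (0.0592/6)·(−15.641) = +1.25 V.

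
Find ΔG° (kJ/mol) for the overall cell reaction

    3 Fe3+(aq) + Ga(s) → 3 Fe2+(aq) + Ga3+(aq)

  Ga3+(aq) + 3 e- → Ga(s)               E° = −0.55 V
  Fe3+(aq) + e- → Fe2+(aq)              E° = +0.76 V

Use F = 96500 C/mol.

−379 kJ/mol

In the reaction as written Fe3+(aq) is reduced, so the Fe³⁺/Fe²⁺ couple is the cathode and Ga³⁺/Ga is the anode.
E°cell = +0.76 − (−0.55) = +1.31 V; balancing electrons gives n = 3.
ΔG° = −nFE°cell = −(3)(96500)(+1.31) J/mol = −379 kJ/mol.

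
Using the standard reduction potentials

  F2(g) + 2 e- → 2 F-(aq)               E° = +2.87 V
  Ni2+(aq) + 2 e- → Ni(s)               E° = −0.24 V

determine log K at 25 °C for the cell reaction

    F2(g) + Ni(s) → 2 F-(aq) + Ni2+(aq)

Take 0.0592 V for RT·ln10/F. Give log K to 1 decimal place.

The F₂/F⁻ couple is reduced (cathode); E°cell = +2.87 − (−0.24) = +3.11 V with n = 2.
At equilibrium E = 0, so log K = nE°cell / 0.0592 = (2)(+3.11) / 0.0592 = 105.1.

log K = 105.1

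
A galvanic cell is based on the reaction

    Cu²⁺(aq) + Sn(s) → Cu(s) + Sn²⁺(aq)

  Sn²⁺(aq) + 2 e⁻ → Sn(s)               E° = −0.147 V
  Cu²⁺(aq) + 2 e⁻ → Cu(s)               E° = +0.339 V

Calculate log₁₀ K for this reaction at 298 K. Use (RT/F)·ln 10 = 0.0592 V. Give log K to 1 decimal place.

The Cu²⁺/Cu couple is reduced (cathode); E°cell = +0.339 − (−0.147) = +0.486 V with n = 2.
At equilibrium E = 0, so log K = nE°cell / 0.0592 = (2)(+0.486) / 0.0592 = 16.4.

log K = 16.4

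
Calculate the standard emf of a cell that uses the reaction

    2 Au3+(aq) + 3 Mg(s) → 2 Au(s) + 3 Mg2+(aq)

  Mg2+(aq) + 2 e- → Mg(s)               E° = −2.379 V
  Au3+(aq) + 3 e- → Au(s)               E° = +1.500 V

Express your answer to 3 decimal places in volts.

+3.879 V

Au3+(aq) gains electrons, so the Au³⁺/Au couple is the cathode; the Mg²⁺/Mg couple is the anode.
E°cell = E°(cathode) − E°(anode) = +1.500 − (−2.379) = +3.879 V.
The positive value indicates the reaction is spontaneous as written.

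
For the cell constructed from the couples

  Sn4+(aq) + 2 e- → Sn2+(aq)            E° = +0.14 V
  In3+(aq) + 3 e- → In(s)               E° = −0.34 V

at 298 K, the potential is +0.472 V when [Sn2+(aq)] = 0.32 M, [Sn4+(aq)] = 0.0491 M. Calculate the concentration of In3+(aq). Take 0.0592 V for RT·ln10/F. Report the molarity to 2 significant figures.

With Sn⁴⁺/Sn²⁺ at the cathode and In³⁺/In at the anode, E°cell = +0.14 − (−0.34) = +0.48 V (n = 6).
Since E = E° − (0.0592/n)·log Q, log Q = n(E° − E)/0.0592 = 0.811.
The balanced reaction is 3 Sn4+(aq) + 2 In(s) → 3 Sn2+(aq) + 2 In3+(aq), so Q = ([Sn2+(aq)]^3·[In3+(aq)]^2) / [Sn4+(aq)]^3.
Isolating [In3+(aq)] in Q = 10^{0.811} yields log [In3+(aq)] = −0.816, i.e. 0.15 M.

0.15 M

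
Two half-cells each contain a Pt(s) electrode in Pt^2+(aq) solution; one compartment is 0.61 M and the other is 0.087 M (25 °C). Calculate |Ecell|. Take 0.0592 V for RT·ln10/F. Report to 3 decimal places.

0.025 V

For a concentration cell E°cell = 0, since both electrodes use the same couple.
The compartment with the higher Pt^2+(aq) concentration (0.61 M) acts as the cathode; ions are reduced there and produced at the dilute (0.087 M) anode.
With n = 2, Ecell = −(0.0592/2)·log([dilute]/[conc]) = −(0.0592/2)·log(0.087/0.61) = +0.025 V.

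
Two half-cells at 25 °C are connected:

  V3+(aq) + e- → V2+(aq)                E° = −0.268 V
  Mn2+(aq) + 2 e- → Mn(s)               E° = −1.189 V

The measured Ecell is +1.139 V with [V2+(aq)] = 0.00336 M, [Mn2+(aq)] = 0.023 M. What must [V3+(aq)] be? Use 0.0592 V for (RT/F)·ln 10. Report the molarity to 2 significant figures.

2.5 M

The V³⁺/V²⁺ couple has the larger reduction potential, so it is the cathode: E°cell = −0.268 − (−1.189) = +0.921 V and n = 2.
From the Nernst equation, log Q = n(E° − E)/0.0592 = 2·(+0.921 − (+1.139))/0.0592 = −7.365.
For 2 V3+(aq) + Mn(s) → 2 V2+(aq) + Mn2+(aq), the reaction quotient is Q = ([V2+(aq)]^2·[Mn2+(aq)]) / [V3+(aq)]^2.
Isolating [V3+(aq)] in Q = 10^{−7.365} yields log [V3+(aq)] = 0.390, i.e. 2.5 M.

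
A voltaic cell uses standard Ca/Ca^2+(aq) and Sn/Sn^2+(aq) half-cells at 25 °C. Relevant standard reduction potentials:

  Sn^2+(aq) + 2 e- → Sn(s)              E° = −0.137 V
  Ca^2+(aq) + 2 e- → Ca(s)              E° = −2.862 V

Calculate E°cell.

The Sn²⁺/Sn couple has the higher E°, so Sn ion is reduced (cathode) and Ca is oxidized (anode).
E°cell = E°(cathode) − E°(anode) = −0.137 − (−2.862) = +2.725 V.

+2.725 V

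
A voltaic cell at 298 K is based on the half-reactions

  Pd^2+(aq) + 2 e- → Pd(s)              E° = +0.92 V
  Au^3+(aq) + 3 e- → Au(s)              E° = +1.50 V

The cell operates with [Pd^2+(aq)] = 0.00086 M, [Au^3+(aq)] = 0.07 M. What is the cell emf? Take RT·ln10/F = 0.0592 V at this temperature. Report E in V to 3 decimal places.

+0.648 V

Au³⁺/Au is reduced (cathode, E° = +1.50 V) and Pd²⁺/Pd is oxidized (anode).
E°cell = E°cat − E°an = +1.50 − (+0.92) = +0.58 V; n = 6.
Balancing gives 2 Au^3+(aq) + 3 Pd(s) → 2 Au(s) + 3 Pd^2+(aq); hence Q = [Pd^2+(aq)]^3 / [Au^3+(aq)]^2 = 1.3×10^−7 (log Q = −6.887).
By the Nernst equation, E = +0.58 − (0.0592/6)·(−6.887) = +0.648 V.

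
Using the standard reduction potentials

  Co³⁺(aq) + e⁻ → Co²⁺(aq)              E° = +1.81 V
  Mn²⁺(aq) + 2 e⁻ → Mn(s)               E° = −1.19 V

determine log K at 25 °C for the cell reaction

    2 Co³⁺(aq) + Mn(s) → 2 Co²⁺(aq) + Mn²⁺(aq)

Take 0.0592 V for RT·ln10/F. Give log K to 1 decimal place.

The Co³⁺/Co²⁺ couple is reduced (cathode); E°cell = +1.81 − (−1.19) = +3.00 V with n = 2.
At equilibrium E = 0, so log K = nE°cell / 0.0592 = (2)(+3.00) / 0.0592 = 101.4.

log K = 101.4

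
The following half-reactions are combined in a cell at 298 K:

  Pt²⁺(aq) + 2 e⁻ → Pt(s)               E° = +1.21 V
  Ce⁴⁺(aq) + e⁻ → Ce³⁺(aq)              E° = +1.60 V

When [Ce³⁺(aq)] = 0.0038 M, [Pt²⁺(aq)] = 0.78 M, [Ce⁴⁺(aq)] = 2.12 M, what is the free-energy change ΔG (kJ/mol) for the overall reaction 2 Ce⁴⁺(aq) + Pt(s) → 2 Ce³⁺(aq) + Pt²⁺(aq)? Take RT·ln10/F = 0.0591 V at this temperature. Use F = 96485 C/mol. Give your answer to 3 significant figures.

−107 kJ/mol

E°cell = +1.60 − (+1.21) = +0.39 V; the balanced reaction transfers n = 2 electrons.
The reaction quotient is ([Ce³⁺(aq)]^2·[Pt²⁺(aq)]) / [Ce⁴⁺(aq)]^2 = 2.51×10^−6; by Nernst, E = +0.39 − (0.0591/2)(−5.601) = +0.5555 V.
ΔG = −nFE = −(2)(96485)(+0.5555) J/mol = −107 kJ/mol.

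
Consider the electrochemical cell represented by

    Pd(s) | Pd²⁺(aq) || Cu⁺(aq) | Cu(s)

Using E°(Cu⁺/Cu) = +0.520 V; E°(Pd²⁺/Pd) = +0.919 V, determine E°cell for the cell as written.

By convention the left-hand electrode in cell notation is the anode (oxidation) and the right-hand electrode is the cathode (reduction).
E°cell = E°(right) − E°(left) = +0.520 − (+0.919) = −0.399 V.
The negative sign shows that, as written, the cell would require an external voltage to drive the reaction.

−0.399 V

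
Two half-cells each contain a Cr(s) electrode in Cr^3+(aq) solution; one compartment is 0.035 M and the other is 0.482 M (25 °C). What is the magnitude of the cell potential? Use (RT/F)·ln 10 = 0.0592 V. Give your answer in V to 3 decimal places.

For a concentration cell E°cell = 0, since both electrodes use the same couple.
The compartment with the higher Cr^3+(aq) concentration (0.482 M) acts as the cathode; ions are reduced there and produced at the dilute (0.035 M) anode.
With n = 3, Ecell = −(0.0592/3)·log([dilute]/[conc]) = −(0.0592/3)·log(0.035/0.482) = +0.022 V.

0.022 V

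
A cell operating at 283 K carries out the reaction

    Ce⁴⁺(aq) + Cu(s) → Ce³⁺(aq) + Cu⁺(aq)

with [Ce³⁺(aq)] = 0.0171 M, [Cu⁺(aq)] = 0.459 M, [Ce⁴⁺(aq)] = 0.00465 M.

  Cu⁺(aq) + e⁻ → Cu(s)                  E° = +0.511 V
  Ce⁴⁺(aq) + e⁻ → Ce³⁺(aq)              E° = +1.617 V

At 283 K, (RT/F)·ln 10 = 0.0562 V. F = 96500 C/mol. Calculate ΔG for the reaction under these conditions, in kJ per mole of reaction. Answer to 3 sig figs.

−105 kJ/mol

E°cell = +1.617 − (+0.511) = +1.106 V; the balanced reaction transfers n = 1 electron.
Q = ([Ce³⁺(aq)]·[Cu⁺(aq)]) / [Ce⁴⁺(aq)] = 1.69, so log Q = 0.227 and E = +1.106 − (0.0562/1)(0.227) = +1.0932 V.
Then ΔG = −nFE = −1 × 96500 × +1.0932 J/mol = −105 kJ/mol.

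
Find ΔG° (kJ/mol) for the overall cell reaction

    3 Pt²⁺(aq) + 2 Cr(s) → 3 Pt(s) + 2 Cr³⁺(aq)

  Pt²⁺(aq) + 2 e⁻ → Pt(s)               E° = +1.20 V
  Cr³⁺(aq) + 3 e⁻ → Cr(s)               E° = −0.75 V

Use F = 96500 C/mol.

−1129 kJ/mol

In the reaction as written Pt²⁺(aq) is reduced, so the Pt²⁺/Pt couple is the cathode and Cr³⁺/Cr is the anode.
E°cell = +1.20 − (−0.75) = +1.95 V; balancing electrons gives n = 6.
ΔG° = −nFE°cell = −(6)(96500)(+1.95) J/mol = −1129 kJ/mol.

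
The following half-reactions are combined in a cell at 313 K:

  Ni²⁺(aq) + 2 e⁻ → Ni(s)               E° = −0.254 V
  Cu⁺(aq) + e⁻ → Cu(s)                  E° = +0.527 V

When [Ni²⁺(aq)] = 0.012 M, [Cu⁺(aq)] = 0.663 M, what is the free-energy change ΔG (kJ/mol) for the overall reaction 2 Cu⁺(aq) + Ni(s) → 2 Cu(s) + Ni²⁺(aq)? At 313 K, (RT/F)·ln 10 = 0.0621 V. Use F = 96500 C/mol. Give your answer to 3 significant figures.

With Cu⁺/Cu reduced at the cathode, E°cell = +0.527 − (−0.254) = +0.781 V and n = 2.
The reaction quotient is [Ni²⁺(aq)] / [Cu⁺(aq)]^2 = 0.0273; by Nernst, E = +0.781 − (0.0621/2)(−1.564) = +0.8296 V.
Then ΔG = −nFE = −2 × 96500 × +0.8296 J/mol = −160 kJ/mol.

−160 kJ/mol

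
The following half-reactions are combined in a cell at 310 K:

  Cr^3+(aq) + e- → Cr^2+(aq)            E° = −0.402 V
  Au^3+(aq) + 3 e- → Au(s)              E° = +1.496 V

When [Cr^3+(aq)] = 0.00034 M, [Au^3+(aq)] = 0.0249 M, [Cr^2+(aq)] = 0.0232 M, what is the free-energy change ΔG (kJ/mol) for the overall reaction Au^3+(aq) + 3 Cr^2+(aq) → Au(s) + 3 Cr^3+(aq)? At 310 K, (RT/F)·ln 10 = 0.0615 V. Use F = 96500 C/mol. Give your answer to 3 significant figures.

The standard cell potential is +1.496 − (−0.402) = +1.898 V, with n = 3 electrons in the balanced equation.
Here Q = [Cr^3+(aq)]^3 / ([Au^3+(aq)]·[Cr^2+(aq)]^3) = 0.000126 (log Q = −3.898), giving E = +1.898 − (0.0615/3)·(−3.898) = +1.9779 V.
Finally ΔG = −nFE = −(3)(96500 C/mol)(+1.9779 V) = −573 kJ/mol.

−573 kJ/mol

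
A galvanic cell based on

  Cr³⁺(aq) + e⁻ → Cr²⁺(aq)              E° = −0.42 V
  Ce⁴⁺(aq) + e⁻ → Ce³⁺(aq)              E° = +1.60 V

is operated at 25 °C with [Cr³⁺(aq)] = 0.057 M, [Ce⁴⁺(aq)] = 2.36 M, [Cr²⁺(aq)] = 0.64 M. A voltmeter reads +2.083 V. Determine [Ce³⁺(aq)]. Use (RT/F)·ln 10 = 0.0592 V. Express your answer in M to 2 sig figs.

2.3 M

The Ce⁴⁺/Ce³⁺ couple has the larger reduction potential, so it is the cathode: E°cell = +1.60 − (−0.42) = +2.02 V and n = 1.
From the Nernst equation, log Q = n(E° − E)/0.0592 = 1·(+2.02 − (+2.083))/0.0592 = −1.064.
For Ce⁴⁺(aq) + Cr²⁺(aq) → Ce³⁺(aq) + Cr³⁺(aq), the reaction quotient is Q = ([Ce³⁺(aq)]·[Cr³⁺(aq)]) / ([Ce⁴⁺(aq)]·[Cr²⁺(aq)]).
Isolating [Ce³⁺(aq)] in Q = 10^{−1.064} yields log [Ce³⁺(aq)] = 0.359, i.e. 2.3 M.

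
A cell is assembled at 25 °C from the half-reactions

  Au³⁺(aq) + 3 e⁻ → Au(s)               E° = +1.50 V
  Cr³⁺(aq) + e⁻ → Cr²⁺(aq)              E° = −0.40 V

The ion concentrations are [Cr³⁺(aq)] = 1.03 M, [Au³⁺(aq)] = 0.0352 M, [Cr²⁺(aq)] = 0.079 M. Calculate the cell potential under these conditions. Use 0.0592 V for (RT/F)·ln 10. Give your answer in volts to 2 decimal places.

+1.81 V

Au³⁺/Au is reduced (cathode, E° = +1.50 V) and Cr³⁺/Cr²⁺ is oxidized (anode).
E°cell = +1.50 − (−0.40) = +1.90 V, with n = 3 electrons transferred.
The balanced reaction is Au³⁺(aq) + 3 Cr²⁺(aq) → Au(s) + 3 Cr³⁺(aq), so Q = [Cr³⁺(aq)]^3 / ([Au³⁺(aq)]·[Cr²⁺(aq)]^3) = 6.3×10^4 and log Q = 4.799.
Applying E = E° − (RT ln10/nF)·log Q gives +1.90 − (0.0592/3)(4.799) = +1.81 V.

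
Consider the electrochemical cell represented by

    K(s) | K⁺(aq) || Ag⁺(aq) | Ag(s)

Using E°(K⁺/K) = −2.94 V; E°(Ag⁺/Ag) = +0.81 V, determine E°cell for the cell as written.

By convention the left-hand electrode in cell notation is the anode (oxidation) and the right-hand electrode is the cathode (reduction).
E°cell = E°(right) − E°(left) = +0.81 − (−2.94) = +3.75 V.

+3.75 V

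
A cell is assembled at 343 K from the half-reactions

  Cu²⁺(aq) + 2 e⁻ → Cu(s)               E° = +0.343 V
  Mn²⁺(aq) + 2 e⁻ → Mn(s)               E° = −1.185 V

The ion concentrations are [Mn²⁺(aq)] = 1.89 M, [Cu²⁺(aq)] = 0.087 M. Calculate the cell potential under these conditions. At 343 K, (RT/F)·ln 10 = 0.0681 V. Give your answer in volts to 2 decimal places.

+1.48 V

Cu²⁺/Cu is reduced (cathode, E° = +0.343 V) and Mn²⁺/Mn is oxidized (anode).
E°cell = E°cat − E°an = +0.343 − (−1.185) = +1.528 V; n = 2.
For the overall reaction Cu²⁺(aq) + Mn(s) → Cu(s) + Mn²⁺(aq), Q = [Mn²⁺(aq)] / [Cu²⁺(aq)] = 21.7, giving log Q = 1.337.
E = E° − (0.0681/n)·log Q = +1.528 − (0.0681/2)(1.337) = +1.48 V.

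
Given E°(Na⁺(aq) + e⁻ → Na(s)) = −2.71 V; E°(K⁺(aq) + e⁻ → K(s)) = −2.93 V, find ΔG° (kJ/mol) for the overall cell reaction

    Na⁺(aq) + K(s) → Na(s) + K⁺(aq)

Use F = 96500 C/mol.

−21.2 kJ/mol

In the reaction as written Na⁺(aq) is reduced, so the Na⁺/Na couple is the cathode and K⁺/K is the anode.
E°cell = −2.71 − (−2.93) = +0.22 V; balancing electrons gives n = 1.
ΔG° = −nFE°cell = −(1)(96500)(+0.22) J/mol = −21.2 kJ/mol.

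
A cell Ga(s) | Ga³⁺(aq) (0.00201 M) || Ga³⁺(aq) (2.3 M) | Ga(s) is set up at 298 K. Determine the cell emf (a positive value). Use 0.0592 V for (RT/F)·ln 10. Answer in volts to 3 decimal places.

0.060 V

For a concentration cell E°cell = 0, since both electrodes use the same couple.
The compartment with the higher Ga³⁺(aq) concentration (2.3 M) acts as the cathode; ions are reduced there and produced at the dilute (0.00201 M) anode.
With n = 3, Ecell = −(0.0592/3)·log([dilute]/[conc]) = −(0.0592/3)·log(0.00201/2.3) = +0.060 V.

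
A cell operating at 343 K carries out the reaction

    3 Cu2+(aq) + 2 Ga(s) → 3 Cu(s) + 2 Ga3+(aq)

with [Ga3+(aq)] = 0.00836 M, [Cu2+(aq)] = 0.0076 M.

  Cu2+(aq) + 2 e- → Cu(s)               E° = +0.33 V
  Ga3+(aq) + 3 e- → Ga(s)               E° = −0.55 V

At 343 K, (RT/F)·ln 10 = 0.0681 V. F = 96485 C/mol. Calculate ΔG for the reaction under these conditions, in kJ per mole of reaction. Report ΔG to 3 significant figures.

−495 kJ/mol

With Cu²⁺/Cu reduced at the cathode, E°cell = +0.33 − (−0.55) = +0.88 V and n = 6.
Here Q = [Ga3+(aq)]^2 / [Cu2+(aq)]^3 = 159 (log Q = 2.202), giving E = +0.88 − (0.0681/6)·(2.202) = +0.8550 V.
Then ΔG = −nFE = −6 × 96485 × +0.8550 J/mol = −495 kJ/mol.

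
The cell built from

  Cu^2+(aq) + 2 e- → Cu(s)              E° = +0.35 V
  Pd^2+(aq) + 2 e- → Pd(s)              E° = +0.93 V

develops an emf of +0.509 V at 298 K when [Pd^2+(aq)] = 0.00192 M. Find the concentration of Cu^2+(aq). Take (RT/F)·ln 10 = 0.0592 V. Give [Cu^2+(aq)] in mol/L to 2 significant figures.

The Pd²⁺/Pd couple has the larger reduction potential, so it is the cathode: E°cell = +0.93 − (+0.35) = +0.58 V and n = 2.
Rearranging E = E° − (0.0592/n)·log Q gives log Q = 2(+0.58 − (+0.509))/0.0592 = 2.399.
The balanced reaction is Pd^2+(aq) + Cu(s) → Pd(s) + Cu^2+(aq), so Q = [Cu^2+(aq)] / [Pd^2+(aq)].
Isolating [Cu^2+(aq)] in Q = 10^{2.399} yields log [Cu^2+(aq)] = −0.318, i.e. 0.48 M.

0.48 M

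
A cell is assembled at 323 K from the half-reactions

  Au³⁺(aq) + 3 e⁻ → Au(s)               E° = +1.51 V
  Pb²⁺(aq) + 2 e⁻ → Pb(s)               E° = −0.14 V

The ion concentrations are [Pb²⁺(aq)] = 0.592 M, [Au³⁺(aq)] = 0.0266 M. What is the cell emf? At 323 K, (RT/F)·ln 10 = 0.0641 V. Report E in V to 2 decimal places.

Since E°(Au³⁺/Au) > E°(Pb²⁺/Pb), Au³⁺/Au serves as the cathode.
E°cell = E°cat − E°an = +1.51 − (−0.14) = +1.65 V; n = 6.
Balancing gives 2 Au³⁺(aq) + 3 Pb(s) → 2 Au(s) + 3 Pb²⁺(aq); hence Q = [Pb²⁺(aq)]^3 / [Au³⁺(aq)]^2 = 293 (log Q = 2.467).
E = E° − (0.0641/n)·log Q = +1.65 − (0.0641/6)(2.467) = +1.62 V.

+1.62 V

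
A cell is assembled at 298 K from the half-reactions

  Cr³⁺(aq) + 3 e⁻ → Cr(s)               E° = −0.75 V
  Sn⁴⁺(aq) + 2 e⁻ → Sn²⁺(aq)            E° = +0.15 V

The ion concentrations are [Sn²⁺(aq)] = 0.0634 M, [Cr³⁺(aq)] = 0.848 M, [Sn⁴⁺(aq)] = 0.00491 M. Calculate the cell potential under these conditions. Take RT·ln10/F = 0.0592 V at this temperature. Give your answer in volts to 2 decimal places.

The Sn⁴⁺/Sn²⁺ couple has the more positive E°, so it is the cathode; Cr³⁺/Cr is the anode.
E°cell = E°cat − E°an = +0.15 − (−0.75) = +0.90 V; n = 6.
The balanced reaction is 3 Sn⁴⁺(aq) + 2 Cr(s) → 3 Sn²⁺(aq) + 2 Cr³⁺(aq), so Q = ([Sn²⁺(aq)]^3·[Cr³⁺(aq)]^2) / [Sn⁴⁺(aq)]^3 = 1.55×10^3 and log Q = 3.190.
Applying E = E° − (RT ln10/nF)·log Q gives +0.90 − (0.0592/6)(3.190) = +0.87 V.

+0.87 V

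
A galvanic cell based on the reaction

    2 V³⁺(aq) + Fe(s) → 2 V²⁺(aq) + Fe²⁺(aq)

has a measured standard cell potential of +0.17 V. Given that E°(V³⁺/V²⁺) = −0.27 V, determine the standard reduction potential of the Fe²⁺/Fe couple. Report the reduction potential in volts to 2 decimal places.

In the reaction as written the V³⁺/V²⁺ couple is reduced (cathode) and Fe²⁺/Fe is oxidized (anode), so E°cell = E°(V³⁺/V²⁺) − E°(Fe²⁺/Fe).
E°(Fe²⁺/Fe) = E°(cathode) − E°cell = −0.27 − (+0.17) = −0.44 V.

−0.44 V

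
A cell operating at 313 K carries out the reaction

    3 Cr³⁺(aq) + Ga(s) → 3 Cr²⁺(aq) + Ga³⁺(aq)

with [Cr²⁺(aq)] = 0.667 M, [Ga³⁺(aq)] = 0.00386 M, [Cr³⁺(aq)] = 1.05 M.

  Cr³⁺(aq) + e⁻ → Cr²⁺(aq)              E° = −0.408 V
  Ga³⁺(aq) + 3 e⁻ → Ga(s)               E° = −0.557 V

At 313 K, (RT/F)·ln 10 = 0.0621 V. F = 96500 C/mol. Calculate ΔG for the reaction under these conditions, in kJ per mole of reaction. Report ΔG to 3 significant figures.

The standard cell potential is −0.408 − (−0.557) = +0.149 V, with n = 3 electrons in the balanced equation.
Q = ([Cr²⁺(aq)]^3·[Ga³⁺(aq)]) / [Cr³⁺(aq)]^3 = 0.000989, so log Q = −3.005 and E = +0.149 − (0.0621/3)(−3.005) = +0.2112 V.
ΔG = −nFE = −(3)(96500)(+0.2112) J/mol = −61.1 kJ/mol.

−61.1 kJ/mol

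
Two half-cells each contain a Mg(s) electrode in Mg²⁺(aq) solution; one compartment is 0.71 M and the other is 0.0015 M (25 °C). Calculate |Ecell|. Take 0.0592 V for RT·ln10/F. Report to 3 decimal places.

For a concentration cell E°cell = 0, since both electrodes use the same couple.
The compartment with the higher Mg²⁺(aq) concentration (0.71 M) acts as the cathode; ions are reduced there and produced at the dilute (0.0015 M) anode.
With n = 2, Ecell = −(0.0592/2)·log([dilute]/[conc]) = −(0.0592/2)·log(0.0015/0.71) = +0.079 V.

0.079 V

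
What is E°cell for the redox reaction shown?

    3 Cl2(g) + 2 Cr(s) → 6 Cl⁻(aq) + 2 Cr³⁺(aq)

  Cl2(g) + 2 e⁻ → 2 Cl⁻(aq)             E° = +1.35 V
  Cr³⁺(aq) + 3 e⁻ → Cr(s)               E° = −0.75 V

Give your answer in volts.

Cl2(g) gains electrons, so the Cl₂/Cl⁻ couple is the cathode; the Cr³⁺/Cr couple is the anode.
E°cell = E°(cathode) − E°(anode) = +1.35 − (−0.75) = +2.10 V.

+2.10 V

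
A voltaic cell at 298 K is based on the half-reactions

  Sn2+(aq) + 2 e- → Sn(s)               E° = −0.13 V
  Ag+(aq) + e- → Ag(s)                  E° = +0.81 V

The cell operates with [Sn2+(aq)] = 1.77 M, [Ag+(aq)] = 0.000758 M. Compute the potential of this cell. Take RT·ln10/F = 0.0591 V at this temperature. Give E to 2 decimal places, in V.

+0.75 V

Since E°(Ag⁺/Ag) > E°(Sn²⁺/Sn), Ag⁺/Ag serves as the cathode.
The standard potential is +0.81 − (−0.13) = +0.94 V and the balanced reaction transfers n = 2 electrons.
For the overall reaction 2 Ag+(aq) + Sn(s) → 2 Ag(s) + Sn2+(aq), Q = [Sn2+(aq)] / [Ag+(aq)]^2 = 3.08×10^6, giving log Q = 6.489.
E = E° − (0.0591/n)·log Q = +0.94 − (0.0591/2)(6.489) = +0.75 V.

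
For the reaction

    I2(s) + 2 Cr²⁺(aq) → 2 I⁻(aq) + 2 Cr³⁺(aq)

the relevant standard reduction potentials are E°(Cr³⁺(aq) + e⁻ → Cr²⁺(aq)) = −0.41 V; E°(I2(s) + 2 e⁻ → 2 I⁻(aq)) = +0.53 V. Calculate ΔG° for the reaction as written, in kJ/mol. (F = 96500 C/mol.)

In the reaction as written I2(s) is reduced, so the I₂/I⁻ couple is the cathode and Cr³⁺/Cr²⁺ is the anode.
E°cell = +0.53 − (−0.41) = +0.94 V; balancing electrons gives n = 2.
ΔG° = −nFE°cell = −(2)(96500)(+0.94) J/mol = −181 kJ/mol.

−181 kJ/mol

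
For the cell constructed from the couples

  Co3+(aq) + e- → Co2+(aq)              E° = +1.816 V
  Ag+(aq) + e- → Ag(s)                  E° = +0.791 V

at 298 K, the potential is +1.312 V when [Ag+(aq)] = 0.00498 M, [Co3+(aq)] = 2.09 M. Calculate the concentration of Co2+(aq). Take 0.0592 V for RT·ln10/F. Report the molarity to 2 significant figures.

The Co³⁺/Co²⁺ couple has the larger reduction potential, so it is the cathode: E°cell = +1.816 − (+0.791) = +1.025 V and n = 1.
Rearranging E = E° − (0.0592/n)·log Q gives log Q = 1(+1.025 − (+1.312))/0.0592 = −4.848.
The balanced reaction is Co3+(aq) + Ag(s) → Co2+(aq) + Ag+(aq), so Q = ([Co2+(aq)]·[Ag+(aq)]) / [Co3+(aq)].
Substituting the known concentrations and solving, log [Co2+(aq)] = −2.225 and [Co2+(aq)] = 0.0060 M.

0.0060 M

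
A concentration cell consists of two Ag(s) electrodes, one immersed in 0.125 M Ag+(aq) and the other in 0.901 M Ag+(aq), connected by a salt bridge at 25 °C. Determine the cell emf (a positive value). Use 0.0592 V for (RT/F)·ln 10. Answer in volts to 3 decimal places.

0.051 V

For a concentration cell E°cell = 0, since both electrodes use the same couple.
The compartment with the higher Ag+(aq) concentration (0.901 M) acts as the cathode; ions are reduced there and produced at the dilute (0.125 M) anode.
With n = 1, Ecell = −(0.0592/1)·log([dilute]/[conc]) = −(0.0592/1)·log(0.125/0.901) = +0.051 V.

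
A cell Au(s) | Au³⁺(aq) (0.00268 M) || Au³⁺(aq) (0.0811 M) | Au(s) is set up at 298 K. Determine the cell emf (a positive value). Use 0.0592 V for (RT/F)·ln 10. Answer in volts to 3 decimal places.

For a concentration cell E°cell = 0, since both electrodes use the same couple.
The compartment with the higher Au³⁺(aq) concentration (0.0811 M) acts as the cathode; ions are reduced there and produced at the dilute (0.00268 M) anode.
With n = 3, Ecell = −(0.0592/3)·log([dilute]/[conc]) = −(0.0592/3)·log(0.00268/0.0811) = +0.029 V.

0.029 V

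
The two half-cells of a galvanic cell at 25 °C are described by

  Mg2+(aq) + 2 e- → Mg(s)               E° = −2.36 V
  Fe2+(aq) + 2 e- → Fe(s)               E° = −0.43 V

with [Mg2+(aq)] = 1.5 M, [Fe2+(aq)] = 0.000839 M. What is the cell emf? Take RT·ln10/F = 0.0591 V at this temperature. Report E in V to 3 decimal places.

The Fe²⁺/Fe couple has the more positive E°, so it is the cathode; Mg²⁺/Mg is the anode.
E°cell = E°cat − E°an = −0.43 − (−2.36) = +1.93 V; n = 2.
For the overall reaction Fe2+(aq) + Mg(s) → Fe(s) + Mg2+(aq), Q = [Mg2+(aq)] / [Fe2+(aq)] = 1.79×10^3, giving log Q = 3.252.
By the Nernst equation, E = +1.93 − (0.0591/2)·(3.252) = +1.834 V.

+1.834 V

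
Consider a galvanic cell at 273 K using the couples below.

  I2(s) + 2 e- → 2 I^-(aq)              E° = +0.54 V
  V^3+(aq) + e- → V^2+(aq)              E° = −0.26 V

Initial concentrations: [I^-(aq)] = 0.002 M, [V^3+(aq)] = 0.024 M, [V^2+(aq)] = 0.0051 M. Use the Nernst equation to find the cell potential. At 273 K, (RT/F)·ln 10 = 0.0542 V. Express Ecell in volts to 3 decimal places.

+0.910 V

Since E°(I₂/I⁻) > E°(V³⁺/V²⁺), I₂/I⁻ serves as the cathode.
The standard potential is +0.54 − (−0.26) = +0.80 V and the balanced reaction transfers n = 2 electrons.
Balancing gives I2(s) + 2 V^2+(aq) → 2 I^-(aq) + 2 V^3+(aq); hence Q = ([I^-(aq)]^2·[V^3+(aq)]^2) / [V^2+(aq)]^2 = 8.86×10^−5 (log Q = −4.053).
By the Nernst equation, E = +0.80 − (0.0542/2)·(−4.053) = +0.910 V.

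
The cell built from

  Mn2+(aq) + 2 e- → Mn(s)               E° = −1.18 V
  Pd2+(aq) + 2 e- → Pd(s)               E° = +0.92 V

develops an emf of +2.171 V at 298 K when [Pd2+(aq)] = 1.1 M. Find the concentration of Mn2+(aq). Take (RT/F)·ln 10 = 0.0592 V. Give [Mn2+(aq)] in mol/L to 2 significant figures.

0.0044 M

With Pd²⁺/Pd at the cathode and Mn²⁺/Mn at the anode, E°cell = +0.92 − (−1.18) = +2.10 V (n = 2).
Rearranging E = E° − (0.0592/n)·log Q gives log Q = 2(+2.10 − (+2.171))/0.0592 = −2.399.
Balancing electrons gives Pd2+(aq) + Mn(s) → Pd(s) + Mn2+(aq); thus Q = [Mn2+(aq)] / [Pd2+(aq)].
Isolating [Mn2+(aq)] in Q = 10^{−2.399} yields log [Mn2+(aq)] = −2.358, i.e. 0.0044 M.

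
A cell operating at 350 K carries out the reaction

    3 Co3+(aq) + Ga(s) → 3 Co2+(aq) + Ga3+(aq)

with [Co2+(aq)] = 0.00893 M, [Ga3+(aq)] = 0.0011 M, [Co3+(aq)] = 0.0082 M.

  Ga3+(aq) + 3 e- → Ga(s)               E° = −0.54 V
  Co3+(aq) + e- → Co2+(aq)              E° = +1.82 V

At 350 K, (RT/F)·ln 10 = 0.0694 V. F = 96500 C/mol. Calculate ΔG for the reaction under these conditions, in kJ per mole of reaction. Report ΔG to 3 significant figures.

The standard cell potential is +1.82 − (−0.54) = +2.36 V, with n = 3 electrons in the balanced equation.
The reaction quotient is ([Co2+(aq)]^3·[Ga3+(aq)]) / [Co3+(aq)]^3 = 0.00142; by Nernst, E = +2.36 − (0.0694/3)(−2.847) = +2.4259 V.
Finally ΔG = −nFE = −(3)(96500 C/mol)(+2.4259 V) = −702 kJ/mol.

−702 kJ/mol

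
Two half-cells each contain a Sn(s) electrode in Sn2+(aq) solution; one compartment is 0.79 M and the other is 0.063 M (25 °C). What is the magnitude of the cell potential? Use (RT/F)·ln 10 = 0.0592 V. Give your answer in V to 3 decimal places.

For a concentration cell E°cell = 0, since both electrodes use the same couple.
The compartment with the higher Sn2+(aq) concentration (0.79 M) acts as the cathode; ions are reduced there and produced at the dilute (0.063 M) anode.
With n = 2, Ecell = −(0.0592/2)·log([dilute]/[conc]) = −(0.0592/2)·log(0.063/0.79) = +0.033 V.

0.033 V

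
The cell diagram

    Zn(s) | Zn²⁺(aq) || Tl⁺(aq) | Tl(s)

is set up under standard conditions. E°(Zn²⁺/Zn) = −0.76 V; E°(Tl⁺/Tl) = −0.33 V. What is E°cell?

By convention the left-hand electrode in cell notation is the anode (oxidation) and the right-hand electrode is the cathode (reduction).
E°cell = E°(right) − E°(left) = −0.33 − (−0.76) = +0.43 V.

+0.43 V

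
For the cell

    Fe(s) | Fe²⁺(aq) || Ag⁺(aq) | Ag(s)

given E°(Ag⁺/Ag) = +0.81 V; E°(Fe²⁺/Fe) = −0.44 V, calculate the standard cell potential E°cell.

By convention the left-hand electrode in cell notation is the anode (oxidation) and the right-hand electrode is the cathode (reduction).
E°cell = E°(right) − E°(left) = +0.81 − (−0.44) = +1.25 V.

+1.25 V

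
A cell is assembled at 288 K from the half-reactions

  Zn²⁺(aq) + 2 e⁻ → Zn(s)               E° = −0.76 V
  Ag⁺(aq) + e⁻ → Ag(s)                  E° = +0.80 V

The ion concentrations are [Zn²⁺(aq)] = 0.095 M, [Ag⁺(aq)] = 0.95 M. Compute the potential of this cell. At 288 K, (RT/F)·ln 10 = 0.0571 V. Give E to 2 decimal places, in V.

+1.59 V

Ag⁺/Ag is reduced (cathode, E° = +0.80 V) and Zn²⁺/Zn is oxidized (anode).
E°cell = +0.80 − (−0.76) = +1.56 V, with n = 2 electrons transferred.
The balanced reaction is 2 Ag⁺(aq) + Zn(s) → 2 Ag(s) + Zn²⁺(aq), so Q = [Zn²⁺(aq)] / [Ag⁺(aq)]^2 = 0.105 and log Q = −0.978.
Applying E = E° − (RT ln10/nF)·log Q gives +1.56 − (0.0571/2)(−0.978) = +1.59 V.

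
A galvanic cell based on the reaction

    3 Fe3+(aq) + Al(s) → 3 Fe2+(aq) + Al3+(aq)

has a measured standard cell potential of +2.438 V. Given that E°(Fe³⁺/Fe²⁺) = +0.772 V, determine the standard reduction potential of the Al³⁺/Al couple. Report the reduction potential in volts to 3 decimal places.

−1.666 V

In the reaction as written the Fe³⁺/Fe²⁺ couple is reduced (cathode) and Al³⁺/Al is oxidized (anode), so E°cell = E°(Fe³⁺/Fe²⁺) − E°(Al³⁺/Al).
E°(Al³⁺/Al) = E°(cathode) − E°cell = +0.772 − (+2.438) = −1.666 V.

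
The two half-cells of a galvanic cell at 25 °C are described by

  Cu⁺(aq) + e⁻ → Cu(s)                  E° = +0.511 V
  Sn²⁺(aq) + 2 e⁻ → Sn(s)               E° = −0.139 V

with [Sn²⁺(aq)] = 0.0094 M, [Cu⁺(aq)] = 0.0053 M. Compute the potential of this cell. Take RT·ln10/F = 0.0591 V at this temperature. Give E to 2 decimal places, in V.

+0.58 V

Since E°(Cu⁺/Cu) > E°(Sn²⁺/Sn), Cu⁺/Cu serves as the cathode.
E°cell = E°cat − E°an = +0.511 − (−0.139) = +0.650 V; n = 2.
Balancing gives 2 Cu⁺(aq) + Sn(s) → 2 Cu(s) + Sn²⁺(aq); hence Q = [Sn²⁺(aq)] / [Cu⁺(aq)]^2 = 335 (log Q = 2.525).
E = E° − (0.0591/n)·log Q = +0.650 − (0.0591/2)(2.525) = +0.58 V.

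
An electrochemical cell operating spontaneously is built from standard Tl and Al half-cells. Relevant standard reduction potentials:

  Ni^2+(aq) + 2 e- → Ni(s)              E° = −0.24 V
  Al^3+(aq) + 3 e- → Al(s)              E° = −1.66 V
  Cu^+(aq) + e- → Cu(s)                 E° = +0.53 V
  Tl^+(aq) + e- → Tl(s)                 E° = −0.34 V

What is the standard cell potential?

The Tl⁺/Tl couple has the higher E°, so Tl ion is reduced (cathode) and Al is oxidized (anode).
E°cell = E°(cathode) − E°(anode) = −0.34 − (−1.66) = +1.32 V.

+1.32 V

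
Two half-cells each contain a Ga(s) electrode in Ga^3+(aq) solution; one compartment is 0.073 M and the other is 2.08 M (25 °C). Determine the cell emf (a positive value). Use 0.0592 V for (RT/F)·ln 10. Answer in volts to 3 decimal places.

For a concentration cell E°cell = 0, since both electrodes use the same couple.
The compartment with the higher Ga^3+(aq) concentration (2.08 M) acts as the cathode; ions are reduced there and produced at the dilute (0.073 M) anode.
With n = 3, Ecell = −(0.0592/3)·log([dilute]/[conc]) = −(0.0592/3)·log(0.073/2.08) = +0.029 V.

0.029 V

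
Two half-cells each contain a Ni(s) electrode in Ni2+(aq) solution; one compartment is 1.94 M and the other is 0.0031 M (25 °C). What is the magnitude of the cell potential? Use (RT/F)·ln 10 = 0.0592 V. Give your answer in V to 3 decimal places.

0.083 V

For a concentration cell E°cell = 0, since both electrodes use the same couple.
The compartment with the higher Ni2+(aq) concentration (1.94 M) acts as the cathode; ions are reduced there and produced at the dilute (0.0031 M) anode.
With n = 2, Ecell = −(0.0592/2)·log([dilute]/[conc]) = −(0.0592/2)·log(0.0031/1.94) = +0.083 V.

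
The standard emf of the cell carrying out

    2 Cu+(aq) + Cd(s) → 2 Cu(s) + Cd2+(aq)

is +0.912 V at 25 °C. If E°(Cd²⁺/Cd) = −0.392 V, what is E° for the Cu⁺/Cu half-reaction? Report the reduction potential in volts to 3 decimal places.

In the reaction as written the Cu⁺/Cu couple is reduced (cathode) and Cd²⁺/Cd is oxidized (anode), so E°cell = E°(Cu⁺/Cu) − E°(Cd²⁺/Cd).
E°(Cu⁺/Cu) = E°cell + E°(anode) = +0.912 + (−0.392) = +0.520 V.

+0.520 V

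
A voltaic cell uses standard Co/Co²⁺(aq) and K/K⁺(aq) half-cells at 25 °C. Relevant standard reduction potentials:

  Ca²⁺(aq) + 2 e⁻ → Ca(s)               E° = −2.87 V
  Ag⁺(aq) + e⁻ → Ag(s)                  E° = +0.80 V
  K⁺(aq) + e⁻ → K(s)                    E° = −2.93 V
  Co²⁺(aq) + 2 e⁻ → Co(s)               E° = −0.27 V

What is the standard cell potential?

+2.66 V

The Co²⁺/Co couple has the higher E°, so Co ion is reduced (cathode) and K is oxidized (anode).
E°cell = E°(cathode) − E°(anode) = −0.27 − (−2.93) = +2.66 V.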